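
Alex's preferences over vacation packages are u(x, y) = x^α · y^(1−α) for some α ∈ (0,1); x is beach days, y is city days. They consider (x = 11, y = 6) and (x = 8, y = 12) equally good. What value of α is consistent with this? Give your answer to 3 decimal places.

The Cobb–Douglas utilities coincide, so 11^α·6^(1−α) = 8^α·12^(1−α).
Taking logs: α·ln 11 + (1−α)·ln 6 = α·ln 8 + (1−α)·ln 12, i.e. α·0.318454 = (1−α)·0.693147.
With A = 0.318454 and B = 0.693147: α·A = (1−α)·B, so α = B/(A+B) = 0.693147/1.011601 ≈ 0.685.

α ≈ 0.685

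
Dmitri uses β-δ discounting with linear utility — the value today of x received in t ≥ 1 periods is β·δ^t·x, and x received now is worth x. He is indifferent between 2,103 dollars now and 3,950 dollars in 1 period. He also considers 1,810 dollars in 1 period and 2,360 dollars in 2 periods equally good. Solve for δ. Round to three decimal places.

δ ≈ 0.767

Both payoffs in the second observation are in the future, so β drops out: δ^1·1810 = δ^2·2360 ⇒ δ = 1810/2360 = 0.76695.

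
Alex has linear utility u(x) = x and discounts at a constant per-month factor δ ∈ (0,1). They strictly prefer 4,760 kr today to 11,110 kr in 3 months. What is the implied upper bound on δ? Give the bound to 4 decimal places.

δ < 0.7539

Comparing present values: 4760 > δ^3·11110.
Dividing by 11110: δ^3 < 0.42844. Both sides are positive, so the cube root keeps the direction.
δ < 0.42844^(1/3) = 0.7539.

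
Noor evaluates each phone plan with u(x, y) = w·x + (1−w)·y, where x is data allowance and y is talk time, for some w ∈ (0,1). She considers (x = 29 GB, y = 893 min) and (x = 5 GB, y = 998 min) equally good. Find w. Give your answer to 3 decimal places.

Equating utilities: w·29 + (1−w)·893 = w·5 + (1−w)·998.
w·(29−5) = (1−w)·(998−893), i.e. w·24 = (1−w)·105.
The marginal rate of substitution is 105/24, so w = 105/(24+105) = 0.814.

w = 0.814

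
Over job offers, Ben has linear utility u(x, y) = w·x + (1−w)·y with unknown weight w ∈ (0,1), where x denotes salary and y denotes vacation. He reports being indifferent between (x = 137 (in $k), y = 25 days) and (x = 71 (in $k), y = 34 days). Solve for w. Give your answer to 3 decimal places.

Indifference: w·137 + (1−w)·25 = w·71 + (1−w)·34.
w·(137−71) = (1−w)·(34−25), i.e. w·66 = (1−w)·9.
So w/(1−w) = 9/66 = 0.1364, giving w = 9/(66+9) = 0.120.

w = 0.120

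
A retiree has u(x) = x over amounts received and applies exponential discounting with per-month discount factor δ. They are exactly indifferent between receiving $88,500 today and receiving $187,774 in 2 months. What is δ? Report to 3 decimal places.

Indifference means u(88500) = δ^2 · u(187774), so δ^2 = u(88500)/u(187774).
With u(x) = x: δ^2 = 88500/187774 = 0.47131.
Taking the square root: δ = 0.47131^(1/2) ≈ 0.687.

δ ≈ 0.687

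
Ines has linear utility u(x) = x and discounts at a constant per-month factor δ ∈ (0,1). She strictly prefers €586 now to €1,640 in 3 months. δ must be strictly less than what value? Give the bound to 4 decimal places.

The preference means 586 > δ^3·1640.
Dividing by 1640: δ^3 < 0.35732. Both sides are positive, so the cube root keeps the direction.
δ < 0.35732^(1/3) = 0.7096.

δ < 0.7096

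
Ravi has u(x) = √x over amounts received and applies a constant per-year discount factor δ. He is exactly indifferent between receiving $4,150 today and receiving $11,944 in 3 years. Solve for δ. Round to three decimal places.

Equating discounted utilities: u(4150) = δ^3·u(11944) ⇒ δ^3 = u(4150)/u(11944).
With u(x) = √x: δ^3 = √4150/√11944 = √(4150/11944) = 0.58945.
Taking the cube root: δ = 0.58945^(1/3) ≈ 0.838.

δ ≈ 0.838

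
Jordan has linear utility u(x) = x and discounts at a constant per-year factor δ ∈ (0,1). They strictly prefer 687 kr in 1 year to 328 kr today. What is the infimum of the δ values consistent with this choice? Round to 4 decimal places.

Comparing present values: 328 < δ·687.
Dividing through by 687 gives δ > 0.47744.

δ > 0.4774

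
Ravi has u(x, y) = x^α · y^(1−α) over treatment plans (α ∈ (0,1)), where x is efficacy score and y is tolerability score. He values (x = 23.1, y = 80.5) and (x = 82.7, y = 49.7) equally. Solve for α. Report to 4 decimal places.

α ≈ 0.2744

Set the two utilities equal: 23.1^α·80.5^(1−α) = 82.7^α·49.7^(1−α).
Taking logs: α·ln 23.1 + (1−α)·ln 80.5 = α·ln 82.7 + (1−α)·ln 49.7, i.e. α·-1.2753870 = (1−α)·-0.4822523.
Thus α·(-1.7576393) = -0.4822523, so α = -0.4822523/-1.7576393 ≈ 0.2744.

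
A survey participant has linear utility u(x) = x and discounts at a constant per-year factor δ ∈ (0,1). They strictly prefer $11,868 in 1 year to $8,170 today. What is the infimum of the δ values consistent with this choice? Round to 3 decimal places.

δ > 0.688

Comparing present values: 8170 < δ·11868.
So δ > 8170/11868 = 0.68841.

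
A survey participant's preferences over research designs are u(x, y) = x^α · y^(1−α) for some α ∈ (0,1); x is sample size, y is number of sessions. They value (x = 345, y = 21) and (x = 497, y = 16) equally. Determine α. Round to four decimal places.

Set the two utilities equal: 345^α·21^(1−α) = 497^α·16^(1−α).
Taking logs: α·ln 345 + (1−α)·ln 21 = α·ln 497 + (1−α)·ln 16, i.e. α·-0.3650456 = (1−α)·-0.2719337.
Thus α·(-0.6369793) = -0.2719337, so α = -0.2719337/-0.6369793 ≈ 0.4269.

α ≈ 0.4269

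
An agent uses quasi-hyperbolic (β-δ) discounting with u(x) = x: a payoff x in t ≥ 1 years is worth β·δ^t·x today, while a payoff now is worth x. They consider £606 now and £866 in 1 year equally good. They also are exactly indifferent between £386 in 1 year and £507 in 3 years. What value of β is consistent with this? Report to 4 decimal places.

The second indifference involves only future payoffs, so β cancels: β·δ^1·386 = β·δ^3·507, giving δ^2 = 386/507 = 0.76134, so δ = 0.87255.
The first indifference: 606 = β·δ·866, so β = 606/(δ·866) = 606/(0.87255·866) ≈ 0.8020.

β ≈ 0.8020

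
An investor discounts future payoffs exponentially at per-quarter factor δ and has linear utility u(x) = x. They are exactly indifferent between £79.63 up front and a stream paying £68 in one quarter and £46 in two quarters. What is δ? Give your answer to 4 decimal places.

Equating present values: 79.63 = 68δ + 46δ².
That is, 46δ² + 68δ − 79.63 = 0, a quadratic in δ.
δ = (−68 + √(68² + 4·46·79.63)) / (2·46) = (−68 + √19275.92) / 92 ≈ 0.7700.

δ ≈ 0.7700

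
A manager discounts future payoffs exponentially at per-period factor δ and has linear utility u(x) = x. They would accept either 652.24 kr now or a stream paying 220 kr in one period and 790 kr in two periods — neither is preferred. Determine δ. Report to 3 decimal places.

Equating present values: 652.24 = 220δ + 790δ².
That is, 790δ² + 220δ − 652.24 = 0, a quadratic in δ.
δ = (−220 + √(220² + 4·790·652.24)) / (2·790) = (−220 + √2109478.40) / 1580 ≈ 0.780.

δ ≈ 0.780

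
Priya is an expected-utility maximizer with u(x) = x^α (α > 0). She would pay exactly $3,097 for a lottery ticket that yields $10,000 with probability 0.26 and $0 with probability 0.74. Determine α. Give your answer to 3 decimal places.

The lottery's expected utility is 0.26·u(10000) + 0.74·u(0) = 0.26·10000^α (since u(0) = 0 for α > 0).
Equating: 3097^α = 0.26·10000^α, i.e. 0.3097^α = 0.26.
Take logs: α = ln 0.26 / ln(3097/10000) ≈ 1.14923.

α ≈ 1.149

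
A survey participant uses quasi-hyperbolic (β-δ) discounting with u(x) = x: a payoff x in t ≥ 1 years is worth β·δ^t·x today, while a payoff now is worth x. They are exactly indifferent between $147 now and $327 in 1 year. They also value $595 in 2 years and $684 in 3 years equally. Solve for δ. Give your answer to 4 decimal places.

δ ≈ 0.8699

The second indifference involves only future payoffs, so β cancels: β·δ^2·595 = β·δ^3·684, giving δ = 595/684 = 0.86988.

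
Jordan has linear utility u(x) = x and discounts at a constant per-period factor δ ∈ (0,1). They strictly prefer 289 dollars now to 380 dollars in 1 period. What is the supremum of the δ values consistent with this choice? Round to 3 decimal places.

δ < 0.761

The preference means 289 > δ·380.
So δ < 289/380 = 0.76053.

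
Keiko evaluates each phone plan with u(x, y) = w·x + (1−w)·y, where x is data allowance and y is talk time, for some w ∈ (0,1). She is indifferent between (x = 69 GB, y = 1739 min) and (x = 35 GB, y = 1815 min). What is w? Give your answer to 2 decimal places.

w = 0.69

Equating utilities: w·69 + (1−w)·1739 = w·35 + (1−w)·1815.
Collecting terms: w·34 = (1−w)·76.
So w/(1−w) = 76/34 = 2.2353, giving w = 76/(34+76) = 0.69.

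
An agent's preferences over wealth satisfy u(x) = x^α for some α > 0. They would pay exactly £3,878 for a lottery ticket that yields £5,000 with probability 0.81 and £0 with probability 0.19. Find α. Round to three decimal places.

α ≈ 0.829

EU(lottery) = 0.81·5000^α + 0.19·0 = 0.81·5000^α.
Setting u(3878) equal to that: 3878^α = 0.81·5000^α ⇒ (3878/5000)^α = 0.81.
α = ln(0.81) / ln(3878/5000) = -0.210721/-0.254118 ≈ 0.829.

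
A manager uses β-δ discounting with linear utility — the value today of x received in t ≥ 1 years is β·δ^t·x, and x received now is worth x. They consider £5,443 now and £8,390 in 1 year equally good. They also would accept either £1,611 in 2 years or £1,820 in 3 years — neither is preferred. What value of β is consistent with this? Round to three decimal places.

β ≈ 0.733

The second indifference involves only future payoffs, so β cancels: β·δ^2·1611 = β·δ^3·1820, giving δ = 1611/1820 = 0.88516.
The first indifference: 5443 = β·δ·8390, so β = 5443/(δ·8390) = 5443/(0.88516·8390) ≈ 0.733.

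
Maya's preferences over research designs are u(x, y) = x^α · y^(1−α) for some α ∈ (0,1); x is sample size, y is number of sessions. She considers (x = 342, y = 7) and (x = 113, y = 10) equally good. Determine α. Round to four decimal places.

α ≈ 0.2436

Set the two utilities equal: 342^α·7^(1−α) = 113^α·10^(1−α).
Taking logs: α·ln 342 + (1−α)·ln 7 = α·ln 113 + (1−α)·ln 10, i.e. α·1.1074229 = (1−α)·0.3566749.
Thus α·(1.4640978) = 0.3566749, so α = 0.3566749/1.4640978 ≈ 0.2436.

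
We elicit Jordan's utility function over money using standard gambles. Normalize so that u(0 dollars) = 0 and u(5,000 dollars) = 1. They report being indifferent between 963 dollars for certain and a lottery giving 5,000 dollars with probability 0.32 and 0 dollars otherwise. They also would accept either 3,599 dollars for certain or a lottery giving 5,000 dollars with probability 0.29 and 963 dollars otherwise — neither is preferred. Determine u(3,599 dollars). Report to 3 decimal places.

First, u(963 dollars) = 0.32·u(5,000 dollars) + 0.68·u(0 dollars) = 0.32.
Then u(3,599 dollars) = 0.29·u(5,000 dollars) + 0.71·u(963 dollars) = 0.29·1.00 + 0.71·0.32 = 0.5172.

0.517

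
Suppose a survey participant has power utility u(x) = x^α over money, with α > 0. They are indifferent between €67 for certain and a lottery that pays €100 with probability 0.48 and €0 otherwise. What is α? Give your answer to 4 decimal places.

The lottery's expected utility is 0.48·u(100) + 0.52·u(0) = 0.48·100^α (since u(0) = 0 for α > 0).
Indifference: 67^α = 0.48·100^α, so (67/100)^α = 0.48.
Taking logs: α·ln(67/100) = ln(0.48), so α = -0.7339692 / -0.4004776 ≈ 1.8327.

α ≈ 1.8327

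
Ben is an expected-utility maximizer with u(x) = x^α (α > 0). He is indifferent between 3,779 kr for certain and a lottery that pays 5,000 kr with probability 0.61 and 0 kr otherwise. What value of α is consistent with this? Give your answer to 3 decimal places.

Since u(0) = 0, the lottery's EU is 0.61·5000^α.
Indifference: 3779^α = 0.61·5000^α, so (3779/5000)^α = 0.61.
Take logs: α = ln 0.61 / ln(3779/5000) ≈ 1.76548.

α ≈ 1.765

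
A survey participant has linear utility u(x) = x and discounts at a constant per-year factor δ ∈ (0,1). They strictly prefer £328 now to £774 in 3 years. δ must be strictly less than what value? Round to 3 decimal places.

The preference means 328 > δ^3·774.
Dividing by 774: δ^3 < 0.42377. Both sides are positive, so the cube root keeps the direction.
δ < 0.42377^(1/3) = 0.751.

δ < 0.751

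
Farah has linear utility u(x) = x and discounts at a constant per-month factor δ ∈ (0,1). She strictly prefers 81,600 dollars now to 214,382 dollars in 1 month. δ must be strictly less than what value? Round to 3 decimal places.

Under u(x) = x this choice says 81600 > δ·214382.
So δ < 81600/214382 = 0.38063.

δ < 0.381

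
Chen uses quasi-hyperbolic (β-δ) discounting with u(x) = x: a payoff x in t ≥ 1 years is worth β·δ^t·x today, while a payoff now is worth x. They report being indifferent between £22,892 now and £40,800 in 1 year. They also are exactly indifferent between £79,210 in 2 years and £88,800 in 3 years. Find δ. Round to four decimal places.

From the later pair, β·δ^2·79210 = β·δ^3·88800; dividing through, δ = 79210/88800 = 0.89200.

δ ≈ 0.8920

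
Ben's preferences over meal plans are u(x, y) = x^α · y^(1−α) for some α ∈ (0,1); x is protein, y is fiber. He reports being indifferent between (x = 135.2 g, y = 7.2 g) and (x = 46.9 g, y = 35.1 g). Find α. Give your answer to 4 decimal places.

Set the two utilities equal: 135.2^α·7.2^(1−α) = 46.9^α·35.1^(1−α).
(135.2/46.9)^α = (35.1/7.2)^(1−α); take logs: α·ln(135.2/46.9) = (1−α)·ln(35.1/7.2), i.e. α·1.0587375 = (1−α)·1.5841201.
Thus α·(2.6428576) = 1.5841201, so α = 1.5841201/2.6428576 ≈ 0.5994.

α ≈ 0.5994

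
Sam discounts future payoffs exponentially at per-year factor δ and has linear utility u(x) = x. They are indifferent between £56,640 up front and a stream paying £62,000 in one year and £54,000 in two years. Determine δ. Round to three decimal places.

δ ≈ 0.600

Present value of the stream is 62000·δ + 54000·δ². Indifference gives 62000δ + 54000δ² = 56640.
Rearranged: 54000δ² + 62000δ − 56640 = 0.
By the quadratic formula (taking the positive root), δ = (−62000 + √16078240000.00) / 108000 ≈ 0.600.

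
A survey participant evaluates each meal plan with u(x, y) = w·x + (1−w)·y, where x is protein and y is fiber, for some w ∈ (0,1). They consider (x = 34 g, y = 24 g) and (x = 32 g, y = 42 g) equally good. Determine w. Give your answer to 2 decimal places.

w = 0.90

Equating utilities: w·34 + (1−w)·24 = w·32 + (1−w)·42.
Collecting terms: w·2 = (1−w)·18.
So w/(1−w) = 18/2 = 9.0000, giving w = 18/(2+18) = 0.90.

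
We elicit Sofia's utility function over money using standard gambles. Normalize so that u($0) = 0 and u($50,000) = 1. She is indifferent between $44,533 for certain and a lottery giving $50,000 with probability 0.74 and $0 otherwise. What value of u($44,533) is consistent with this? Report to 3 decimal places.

0.740

u($44,533) equals the lottery's expected utility: 0.74·1 + 0.26·0 = 0.74.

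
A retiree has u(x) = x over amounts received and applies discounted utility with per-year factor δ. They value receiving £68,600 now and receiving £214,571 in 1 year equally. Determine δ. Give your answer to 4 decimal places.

δ ≈ 0.3197

Equating discounted utilities: u(68600) = δ·u(214571) ⇒ δ = u(68600)/u(214571).
With u(x) = x: δ = 68600/214571 = 0.31971.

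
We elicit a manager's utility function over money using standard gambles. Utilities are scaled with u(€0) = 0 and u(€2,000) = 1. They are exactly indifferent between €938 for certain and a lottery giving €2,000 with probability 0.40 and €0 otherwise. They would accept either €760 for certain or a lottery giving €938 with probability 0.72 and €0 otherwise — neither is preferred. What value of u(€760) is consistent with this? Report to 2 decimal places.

First, u(€938) = 0.40·u(€2,000) + 0.60·u(€0) = 0.40.
Chaining: u(€760) = 0.72·0.40 + 0.28·0.00 = 0.2880.

0.29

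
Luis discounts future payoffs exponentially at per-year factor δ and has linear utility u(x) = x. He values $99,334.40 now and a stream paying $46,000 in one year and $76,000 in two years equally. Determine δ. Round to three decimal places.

δ ≈ 0.880

Equating present values: 99334.40 = 46000δ + 76000δ².
That is, 76000δ² + 46000δ − 99334.40 = 0, a quadratic in δ.
The positive root is δ = [−46000 + √(46000² + 4·76000·99334.40)] / (2·76000) = (−46000 + 179760.000)/152000 ≈ 0.880.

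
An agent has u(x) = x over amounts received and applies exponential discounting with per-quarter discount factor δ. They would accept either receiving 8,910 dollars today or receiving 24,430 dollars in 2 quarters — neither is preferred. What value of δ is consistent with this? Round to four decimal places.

δ ≈ 0.6039

The payoff in 2 quarters is discounted by δ^2, so u(8910) = δ^2·u(24430) and δ^2 = u(8910)/u(24430).
With u(x) = x: δ^2 = 8910/24430 = 0.36472.
Taking the square root: δ = 0.36472^(1/2) ≈ 0.6039.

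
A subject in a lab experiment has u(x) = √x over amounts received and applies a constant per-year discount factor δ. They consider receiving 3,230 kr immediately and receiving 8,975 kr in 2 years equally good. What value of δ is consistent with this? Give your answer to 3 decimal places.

Equating discounted utilities: u(3230) = δ^2·u(8975) ⇒ δ^2 = u(3230)/u(8975).
Since u(x) = √x, δ^2 = √(3230/8975) = 0.59991.
Taking the square root: δ = 0.59991^(1/2) ≈ 0.775.

δ ≈ 0.775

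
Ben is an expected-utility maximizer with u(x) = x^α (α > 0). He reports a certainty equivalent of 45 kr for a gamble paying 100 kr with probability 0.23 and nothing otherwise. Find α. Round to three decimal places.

The lottery's expected utility is 0.23·u(100) + 0.77·u(0) = 0.23·100^α (since u(0) = 0 for α > 0).
Setting u(45) equal to that: 45^α = 0.23·100^α ⇒ (45/100)^α = 0.23.
α = ln(0.23) / ln(45/100) = -1.469676/-0.798508 ≈ 1.841.

α ≈ 1.841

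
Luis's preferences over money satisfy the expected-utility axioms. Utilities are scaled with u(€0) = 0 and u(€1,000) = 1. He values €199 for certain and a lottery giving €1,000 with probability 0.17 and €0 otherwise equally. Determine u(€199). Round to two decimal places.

0.17

By the standard-gamble method, u(€199) is just the indifference probability on the best outcome: 0.17.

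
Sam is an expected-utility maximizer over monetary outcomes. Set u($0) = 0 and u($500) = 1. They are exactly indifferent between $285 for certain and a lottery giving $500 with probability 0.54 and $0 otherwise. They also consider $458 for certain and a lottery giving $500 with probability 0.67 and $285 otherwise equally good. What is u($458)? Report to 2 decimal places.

0.85

The first gamble pins u($285): it must equal 0.54·1 + 0.46·0 = 0.54.
The second indifference gives u($458) = 0.67·u($500) + 0.33·u($285) = 0.67·1.00 + 0.33·0.54 = 0.8482.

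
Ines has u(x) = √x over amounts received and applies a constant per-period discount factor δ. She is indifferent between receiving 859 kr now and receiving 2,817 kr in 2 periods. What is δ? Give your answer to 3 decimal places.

δ ≈ 0.743

Equating discounted utilities: u(859) = δ^2·u(2817) ⇒ δ^2 = u(859)/u(2817).
Since u(x) = √x, δ^2 = √(859/2817) = 0.55221.
Taking the square root: δ = 0.55221^(1/2) ≈ 0.743.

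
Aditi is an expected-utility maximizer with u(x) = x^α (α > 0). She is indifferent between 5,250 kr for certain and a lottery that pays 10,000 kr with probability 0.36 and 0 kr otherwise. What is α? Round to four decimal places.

α ≈ 1.5855

EU(lottery) = 0.36·10000^α + 0.64·0 = 0.36·10000^α.
Setting u(5250) equal to that: 5250^α = 0.36·10000^α ⇒ (5250/10000)^α = 0.36.
α = ln(0.36) / ln(5250/10000) = -1.0216512/-0.6443570 ≈ 1.5855.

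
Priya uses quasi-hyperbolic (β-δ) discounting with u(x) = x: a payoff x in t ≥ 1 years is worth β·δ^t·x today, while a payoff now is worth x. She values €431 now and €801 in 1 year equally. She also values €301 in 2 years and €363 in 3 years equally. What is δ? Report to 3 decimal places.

δ ≈ 0.829

From the later pair, β·δ^2·301 = β·δ^3·363; dividing through, δ = 301/363 = 0.82920.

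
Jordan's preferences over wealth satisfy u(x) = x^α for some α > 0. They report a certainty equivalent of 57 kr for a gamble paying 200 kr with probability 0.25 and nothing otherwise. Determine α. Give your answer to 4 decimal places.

α ≈ 1.1044

Since u(0) = 0, the lottery's EU is 0.25·200^α.
Setting u(57) equal to that: 57^α = 0.25·200^α ⇒ (57/200)^α = 0.25.
Take logs: α = ln 0.25 / ln(57/200) ≈ 1.104383.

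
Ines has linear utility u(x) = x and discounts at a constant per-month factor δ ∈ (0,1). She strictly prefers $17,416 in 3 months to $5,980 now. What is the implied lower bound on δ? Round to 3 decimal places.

δ > 0.700

Under u(x) = x this choice says 5980 < δ^3·17416.
So δ^3 > 5980/17416 = 0.34336; taking the cube root of both positive sides preserves the inequality.
δ > 0.34336^(1/3) = 0.700.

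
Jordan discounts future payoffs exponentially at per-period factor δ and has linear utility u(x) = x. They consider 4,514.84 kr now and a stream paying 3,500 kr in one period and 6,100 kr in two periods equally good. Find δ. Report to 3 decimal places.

Present value of the stream is 3500·δ + 6100·δ². Indifference gives 3500δ + 6100δ² = 4514.84.
That is, 6100δ² + 3500δ − 4514.84 = 0, a quadratic in δ.
By the quadratic formula (taking the positive root), δ = (−3500 + √122412096.00) / 12200 ≈ 0.620.

δ ≈ 0.620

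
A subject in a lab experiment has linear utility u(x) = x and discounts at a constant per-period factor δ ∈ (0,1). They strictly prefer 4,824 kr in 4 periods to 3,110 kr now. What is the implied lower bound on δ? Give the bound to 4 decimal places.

The preference means 3110 < δ^4·4824.
Dividing by 4824: δ^4 > 0.64469. Both sides are positive, so the 4th root keeps the direction.
δ > 0.64469^(1/4) = 0.8961.

δ > 0.8961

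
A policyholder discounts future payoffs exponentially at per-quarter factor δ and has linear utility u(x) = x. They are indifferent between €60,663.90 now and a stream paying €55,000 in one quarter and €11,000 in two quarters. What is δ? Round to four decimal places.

δ ≈ 0.9300

The stream is worth 55000δ + 11000δ² today, so 55000δ + 11000δ² = 60663.90.
Rearranged: 11000δ² + 55000δ − 60663.90 = 0.
By the quadratic formula (taking the positive root), δ = (−55000 + √5694211600.00) / 22000 ≈ 0.9300.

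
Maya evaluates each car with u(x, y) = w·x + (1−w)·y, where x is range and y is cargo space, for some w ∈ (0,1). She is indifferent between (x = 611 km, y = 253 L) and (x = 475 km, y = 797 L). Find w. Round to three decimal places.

w = 0.800

u(611,253) = u(475,797) means w·611 + (1−w)·253 = w·475 + (1−w)·797.
Rearranging, 136·w − 544·(1−w) = 0.
So w/(1−w) = 544/136 = 4.0000, giving w = 544/(136+544) = 0.800.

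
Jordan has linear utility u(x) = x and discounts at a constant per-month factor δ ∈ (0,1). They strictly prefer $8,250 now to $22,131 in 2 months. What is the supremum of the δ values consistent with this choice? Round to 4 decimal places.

The preference means 8250 > δ^2·22131.
Hence δ^2 < 8250/22131 = 0.37278, and x ↦ x^(1/2) is increasing on (0,∞).
δ < 0.37278^(1/2) = 0.6106.

δ < 0.6106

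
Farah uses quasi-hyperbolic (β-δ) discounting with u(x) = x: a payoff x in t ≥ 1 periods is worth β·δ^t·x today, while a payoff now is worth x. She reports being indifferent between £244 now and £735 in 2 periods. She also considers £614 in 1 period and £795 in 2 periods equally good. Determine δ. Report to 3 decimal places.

δ ≈ 0.772

From the later pair, β·δ^1·614 = β·δ^2·795; dividing through, δ = 614/795 = 0.77233.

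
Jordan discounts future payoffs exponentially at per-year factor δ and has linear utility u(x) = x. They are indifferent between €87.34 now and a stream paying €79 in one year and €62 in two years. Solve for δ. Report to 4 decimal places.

Equating present values: 87.34 = 79δ + 62δ².
That is, 62δ² + 79δ − 87.34 = 0, a quadratic in δ.
By the quadratic formula (taking the positive root), δ = (−79 + √27901.32) / 124 ≈ 0.7100.

δ ≈ 0.7100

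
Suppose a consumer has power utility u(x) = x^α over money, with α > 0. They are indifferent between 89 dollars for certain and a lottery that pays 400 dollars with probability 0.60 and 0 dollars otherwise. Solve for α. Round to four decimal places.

α ≈ 0.3399

EU(lottery) = 0.60·400^α + 0.40·0 = 0.60·400^α.
Indifference: 89^α = 0.60·400^α, so (89/400)^α = 0.60.
α = ln(0.60) / ln(89/400) = -0.5108256/-1.5028282 ≈ 0.3399.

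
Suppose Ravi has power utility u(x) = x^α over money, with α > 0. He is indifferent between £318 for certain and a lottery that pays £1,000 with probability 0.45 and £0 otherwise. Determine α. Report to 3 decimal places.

α ≈ 0.697

EU(lottery) = 0.45·1000^α + 0.55·0 = 0.45·1000^α.
Setting u(318) equal to that: 318^α = 0.45·1000^α ⇒ (318/1000)^α = 0.45.
Taking logs: α·ln(318/1000) = ln(0.45), so α = -0.798508 / -1.145704 ≈ 0.697.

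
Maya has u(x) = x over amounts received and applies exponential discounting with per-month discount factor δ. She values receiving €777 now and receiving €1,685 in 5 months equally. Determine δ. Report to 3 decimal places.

δ ≈ 0.857

The payoff in 5 months is discounted by δ^5, so u(777) = δ^5·u(1685) and δ^5 = u(777)/u(1685).
With u(x) = x: δ^5 = 777/1685 = 0.46113.
So δ = 0.46113^(1/5) ≈ 0.857.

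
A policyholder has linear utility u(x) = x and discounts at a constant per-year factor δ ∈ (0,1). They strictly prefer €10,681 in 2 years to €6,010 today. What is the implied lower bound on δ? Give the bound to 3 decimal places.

Under u(x) = x this choice says 6010 < δ^2·10681.
So δ^2 > 6010/10681 = 0.56268; taking the square root of both positive sides preserves the inequality.
δ > (6010/10681)^(1/2) ≈ 0.750.

δ > 0.750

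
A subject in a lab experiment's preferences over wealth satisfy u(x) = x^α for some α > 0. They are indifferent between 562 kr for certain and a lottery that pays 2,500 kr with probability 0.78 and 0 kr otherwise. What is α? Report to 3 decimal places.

α ≈ 0.166

EU(lottery) = 0.78·2500^α + 0.22·0 = 0.78·2500^α.
Setting u(562) equal to that: 562^α = 0.78·2500^α ⇒ (562/2500)^α = 0.78.
α = ln(0.78) / ln(562/2500) = -0.248461/-1.492544 ≈ 0.166.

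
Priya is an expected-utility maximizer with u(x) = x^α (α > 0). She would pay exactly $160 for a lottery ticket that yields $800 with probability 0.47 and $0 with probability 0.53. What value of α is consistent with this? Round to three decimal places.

α ≈ 0.469

The lottery's expected utility is 0.47·u(800) + 0.53·u(0) = 0.47·800^α (since u(0) = 0 for α > 0).
Equating: 160^α = 0.47·800^α, i.e. 0.2000^α = 0.47.
Take logs: α = ln 0.47 / ln(160/800) ≈ 0.46912.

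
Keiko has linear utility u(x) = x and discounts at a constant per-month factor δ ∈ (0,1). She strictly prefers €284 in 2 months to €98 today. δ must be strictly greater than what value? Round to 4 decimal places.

δ > 0.5874

Under u(x) = x this choice says 98 < δ^2·284.
Dividing by 284: δ^2 > 0.34507. Both sides are positive, so the square root keeps the direction.
δ > (98/284)^(1/2) ≈ 0.5874.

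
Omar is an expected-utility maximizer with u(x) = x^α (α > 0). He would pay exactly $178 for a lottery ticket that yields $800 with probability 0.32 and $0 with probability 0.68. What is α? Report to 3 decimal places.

The lottery's expected utility is 0.32·u(800) + 0.68·u(0) = 0.32·800^α (since u(0) = 0 for α > 0).
Equating: 178^α = 0.32·800^α, i.e. 0.2225^α = 0.32.
α = ln(0.32) / ln(178/800) = -1.139434/-1.502828 ≈ 0.758.

α ≈ 0.758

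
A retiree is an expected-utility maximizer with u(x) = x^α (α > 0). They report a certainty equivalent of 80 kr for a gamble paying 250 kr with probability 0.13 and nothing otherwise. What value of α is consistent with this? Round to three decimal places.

Since u(0) = 0, the lottery's EU is 0.13·250^α.
Indifference: 80^α = 0.13·250^α, so (80/250)^α = 0.13.
Take logs: α = ln 0.13 / ln(80/250) ≈ 1.79056.

α ≈ 1.791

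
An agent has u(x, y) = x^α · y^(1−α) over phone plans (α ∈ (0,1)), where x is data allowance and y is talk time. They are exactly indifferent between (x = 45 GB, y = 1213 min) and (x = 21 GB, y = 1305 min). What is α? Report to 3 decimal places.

α ≈ 0.088

Set the two utilities equal: 45^α·1213^(1−α) = 21^α·1305^(1−α).
Taking logs: α·ln 45 + (1−α)·ln 1213 = α·ln 21 + (1−α)·ln 1305, i.e. α·0.762140 = (1−α)·0.073106.
With A = 0.762140 and B = 0.073106: α·A = (1−α)·B, so α = B/(A+B) = 0.073106/0.835246 ≈ 0.088.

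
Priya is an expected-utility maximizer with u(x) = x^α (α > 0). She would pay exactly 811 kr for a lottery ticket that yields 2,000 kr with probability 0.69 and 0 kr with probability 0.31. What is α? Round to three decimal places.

α ≈ 0.411

EU(lottery) = 0.69·2000^α + 0.31·0 = 0.69·2000^α.
Setting u(811) equal to that: 811^α = 0.69·2000^α ⇒ (811/2000)^α = 0.69.
α = ln(0.69) / ln(811/2000) = -0.371064/-0.902634 ≈ 0.411.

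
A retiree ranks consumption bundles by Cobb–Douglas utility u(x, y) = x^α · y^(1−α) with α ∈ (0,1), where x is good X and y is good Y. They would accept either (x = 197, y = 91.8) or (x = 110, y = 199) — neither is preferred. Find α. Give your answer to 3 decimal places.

Indifference: 197^α · 91.8^(1−α) = 110^α · 199^(1−α).
Rearrange to (197/110)^α = (199/91.8)^(1−α) and take logs: α·0.582723 = (1−α)·0.773693.
Thus α·(1.356416) = 0.773693, so α = 0.773693/1.356416 ≈ 0.570.

α ≈ 0.570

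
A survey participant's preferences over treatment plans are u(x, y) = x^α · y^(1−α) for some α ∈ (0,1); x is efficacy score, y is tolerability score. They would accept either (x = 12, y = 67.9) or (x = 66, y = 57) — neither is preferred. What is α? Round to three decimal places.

α ≈ 0.093

Indifference: 12^α · 67.9^(1−α) = 66^α · 57^(1−α).
Rearrange to (12/66)^α = (57/67.9)^(1−α) and take logs: α·-1.704748 = (1−α)·-0.174985.
So α/(1−α) = (-0.174985)/(-1.704748) = 0.102646, and α = 0.102646/1.102646 ≈ 0.093.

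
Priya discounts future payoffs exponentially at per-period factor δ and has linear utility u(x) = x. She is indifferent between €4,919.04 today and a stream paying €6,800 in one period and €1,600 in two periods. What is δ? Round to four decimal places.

The stream is worth 6800δ + 1600δ² today, so 6800δ + 1600δ² = 4919.04.
Rearranged: 1600δ² + 6800δ − 4919.04 = 0.
δ = (−6800 + √(6800² + 4·1600·4919.04)) / (2·1600) = (−6800 + √77721856.00) / 3200 ≈ 0.6300.

δ ≈ 0.6300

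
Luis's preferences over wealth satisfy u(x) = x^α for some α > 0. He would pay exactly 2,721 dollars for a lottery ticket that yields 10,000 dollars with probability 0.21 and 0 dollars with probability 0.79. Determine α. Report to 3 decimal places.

The lottery's expected utility is 0.21·u(10000) + 0.79·u(0) = 0.21·10000^α (since u(0) = 0 for α > 0).
Equating: 2721^α = 0.21·10000^α, i.e. 0.2721^α = 0.21.
Taking logs: α·ln(2721/10000) = ln(0.21), so α = -1.560648 / -1.301586 ≈ 1.199.

α ≈ 1.199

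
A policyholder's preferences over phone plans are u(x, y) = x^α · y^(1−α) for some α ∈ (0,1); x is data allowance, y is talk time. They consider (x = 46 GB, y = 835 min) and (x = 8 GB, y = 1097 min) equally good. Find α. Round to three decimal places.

α ≈ 0.135

The Cobb–Douglas utilities coincide, so 46^α·835^(1−α) = 8^α·1097^(1−α).
(46/8)^α = (1097/835)^(1−α); take logs: α·ln(46/8) = (1−α)·ln(1097/835), i.e. α·1.749200 = (1−α)·0.272903.
Thus α·(2.022103) = 0.272903, so α = 0.272903/2.022103 ≈ 0.135.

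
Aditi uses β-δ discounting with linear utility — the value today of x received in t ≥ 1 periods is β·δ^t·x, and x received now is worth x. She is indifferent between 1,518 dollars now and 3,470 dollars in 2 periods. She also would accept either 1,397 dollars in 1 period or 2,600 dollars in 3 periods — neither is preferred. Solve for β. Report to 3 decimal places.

β ≈ 0.814

Both payoffs in the second observation are in the future, so β drops out: δ^1·1397 = δ^3·2600 ⇒ δ^2 = 1397/2600 = 0.53731, so δ = 0.73301.
Substituting δ into 1518 = β·δ^2·3470: β = 1518/(1864.458) ≈ 0.814.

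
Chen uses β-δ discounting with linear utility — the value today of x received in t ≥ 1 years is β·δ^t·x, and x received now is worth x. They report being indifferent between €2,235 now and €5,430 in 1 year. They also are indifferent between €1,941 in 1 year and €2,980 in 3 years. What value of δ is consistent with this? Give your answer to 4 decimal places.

The second indifference involves only future payoffs, so β cancels: β·δ^1·1941 = β·δ^3·2980, giving δ^2 = 1941/2980 = 0.65134, so δ = 0.80706.

δ ≈ 0.8071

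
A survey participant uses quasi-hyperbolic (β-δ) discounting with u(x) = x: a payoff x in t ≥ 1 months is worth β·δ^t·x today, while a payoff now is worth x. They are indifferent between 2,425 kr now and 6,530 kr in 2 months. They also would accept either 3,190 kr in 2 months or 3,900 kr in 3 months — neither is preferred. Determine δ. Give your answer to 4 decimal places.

From the later pair, β·δ^2·3190 = β·δ^3·3900; dividing through, δ = 3190/3900 = 0.81795.

δ ≈ 0.8179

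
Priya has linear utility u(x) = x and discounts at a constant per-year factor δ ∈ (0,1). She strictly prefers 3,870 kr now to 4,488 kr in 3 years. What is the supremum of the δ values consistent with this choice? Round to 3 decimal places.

The preference means 3870 > δ^3·4488.
So δ^3 < 3870/4488 = 0.86230; taking the cube root of both positive sides preserves the inequality.
δ < 0.86230^(1/3) = 0.952.

δ < 0.952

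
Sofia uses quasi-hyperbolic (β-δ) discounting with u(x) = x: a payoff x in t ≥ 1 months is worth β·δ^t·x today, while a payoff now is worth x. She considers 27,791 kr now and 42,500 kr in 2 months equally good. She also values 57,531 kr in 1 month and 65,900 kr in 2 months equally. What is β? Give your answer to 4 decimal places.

β ≈ 0.8580

From the later pair, β·δ^1·57531 = β·δ^2·65900; dividing through, δ = 57531/65900 = 0.87300.
Now use the now-vs-future pair: 27791 = β·δ^2·42500 gives β = 27791/(0.76214·42500) ≈ 0.8580.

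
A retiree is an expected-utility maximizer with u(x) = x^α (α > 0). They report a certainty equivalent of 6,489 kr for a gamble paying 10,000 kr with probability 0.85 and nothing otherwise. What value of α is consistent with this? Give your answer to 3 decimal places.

α ≈ 0.376

Since u(0) = 0, the lottery's EU is 0.85·10000^α.
Setting u(6489) equal to that: 6489^α = 0.85·10000^α ⇒ (6489/10000)^α = 0.85.
Taking logs: α·ln(6489/10000) = ln(0.85), so α = -0.162519 / -0.432477 ≈ 0.376.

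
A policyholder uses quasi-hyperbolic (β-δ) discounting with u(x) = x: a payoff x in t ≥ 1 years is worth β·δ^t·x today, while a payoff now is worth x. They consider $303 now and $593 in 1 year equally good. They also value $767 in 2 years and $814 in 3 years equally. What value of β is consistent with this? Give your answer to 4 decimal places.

β ≈ 0.5423

From the later pair, β·δ^2·767 = β·δ^3·814; dividing through, δ = 767/814 = 0.94226.
Substituting δ into 303 = β·δ·593: β = 303/(558.760) ≈ 0.5423.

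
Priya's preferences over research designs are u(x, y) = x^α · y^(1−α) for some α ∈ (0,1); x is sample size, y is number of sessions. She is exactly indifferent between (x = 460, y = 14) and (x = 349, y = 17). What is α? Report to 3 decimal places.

α ≈ 0.413

Set the two utilities equal: 460^α·14^(1−α) = 349^α·17^(1−α).
Rearrange to (460/349)^α = (17/14)^(1−α) and take logs: α·0.276155 = (1−α)·0.194156.
So α/(1−α) = (0.194156)/(0.276155) = 0.703069, and α = 0.703069/1.703069 ≈ 0.413.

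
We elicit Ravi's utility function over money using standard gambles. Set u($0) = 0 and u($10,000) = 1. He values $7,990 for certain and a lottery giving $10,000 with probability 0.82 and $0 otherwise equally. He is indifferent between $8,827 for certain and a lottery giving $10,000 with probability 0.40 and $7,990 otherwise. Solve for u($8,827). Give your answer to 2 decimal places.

0.89

The first gamble pins u($7,990): it must equal 0.82·1 + 0.18·0 = 0.82.
Chaining: u($8,827) = 0.40·1.00 + 0.60·0.82 = 0.8920.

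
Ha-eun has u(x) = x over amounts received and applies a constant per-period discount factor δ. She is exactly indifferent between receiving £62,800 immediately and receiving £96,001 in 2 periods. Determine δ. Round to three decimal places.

δ ≈ 0.809

Indifference means u(62800) = δ^2 · u(96001), so δ^2 = u(62800)/u(96001).
With u(x) = x: δ^2 = 62800/96001 = 0.65416.
Taking the square root: δ = 0.65416^(1/2) ≈ 0.809.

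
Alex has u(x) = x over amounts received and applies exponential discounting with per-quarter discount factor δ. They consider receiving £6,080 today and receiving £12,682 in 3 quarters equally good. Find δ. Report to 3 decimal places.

The payoff in 3 quarters is discounted by δ^3, so u(6080) = δ^3·u(12682) and δ^3 = u(6080)/u(12682).
With u(x) = x: δ^3 = 6080/12682 = 0.47942.
Hence δ = (0.47942)^(1/3) = 0.78266.

δ ≈ 0.783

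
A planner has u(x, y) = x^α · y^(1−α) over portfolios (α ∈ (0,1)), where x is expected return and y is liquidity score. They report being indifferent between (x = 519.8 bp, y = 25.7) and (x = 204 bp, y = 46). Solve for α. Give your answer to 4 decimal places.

α ≈ 0.3836

Indifference: 519.8^α · 25.7^(1−α) = 204^α · 46^(1−α).
Taking logs: α·ln 519.8 + (1−α)·ln 25.7 = α·ln 204 + (1−α)·ln 46, i.e. α·0.9353241 = (1−α)·0.5821504.
With A = 0.9353241 and B = 0.5821504: α·A = (1−α)·B, so α = B/(A+B) = 0.5821504/1.5174745 ≈ 0.3836.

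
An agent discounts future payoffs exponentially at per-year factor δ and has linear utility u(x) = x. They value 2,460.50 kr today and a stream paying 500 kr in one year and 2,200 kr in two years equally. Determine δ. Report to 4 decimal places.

δ ≈ 0.9500

Equating present values: 2460.50 = 500δ + 2200δ².
Rearranged: 2200δ² + 500δ − 2460.50 = 0.
The positive root is δ = [−500 + √(500² + 4·2200·2460.50)] / (2·2200) = (−500 + 4680.000)/4400 ≈ 0.9500.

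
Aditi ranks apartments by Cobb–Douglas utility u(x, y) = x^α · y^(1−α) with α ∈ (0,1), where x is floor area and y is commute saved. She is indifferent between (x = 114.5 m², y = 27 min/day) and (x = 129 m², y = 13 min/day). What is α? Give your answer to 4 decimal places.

Indifference: 114.5^α · 27^(1−α) = 129^α · 13^(1−α).
(114.5/129)^α = (13/27)^(1−α); take logs: α·ln(114.5/129) = (1−α)·ln(13/27), i.e. α·-0.1192376 = (1−α)·-0.7308875.
With A = -0.1192376 and B = -0.7308875: α·A = (1−α)·B, so α = B/(A+B) = -0.7308875/-0.8501251 ≈ 0.8597.

α ≈ 0.8597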